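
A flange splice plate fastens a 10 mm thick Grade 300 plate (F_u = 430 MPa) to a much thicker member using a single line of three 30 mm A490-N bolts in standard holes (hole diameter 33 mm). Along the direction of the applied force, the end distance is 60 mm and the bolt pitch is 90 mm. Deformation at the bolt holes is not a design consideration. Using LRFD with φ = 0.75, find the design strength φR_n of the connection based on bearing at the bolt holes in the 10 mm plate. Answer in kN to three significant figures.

762 kN

Per bolt r_n = 1.5 l_c t F_u ≤ 3.0 d t F_u; upper limit = 3.0 × 30 × 10 × 430 / 1000 = 387 kN.
Edge bolt: l_c = 60 − 33/2 = 43.5 mm → 1.5 × 43.5 × 10 × 430 / 1000 = 280.6 → r_n = 280.6 kN.
Interior bolts: l_c = 90 − 33 = 57 mm → 1.5 × 57 × 10 × 430 / 1000 = 367.7 → r_n = 367.7 kN.
R_n = 1 × 280.6 + 2 × 367.7 = 1016 kN.
Design strength φR_n = 0.75 × 1016 = 762 kN.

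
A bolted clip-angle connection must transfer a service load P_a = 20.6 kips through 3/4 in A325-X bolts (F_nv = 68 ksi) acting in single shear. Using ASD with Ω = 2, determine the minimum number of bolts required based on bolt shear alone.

2 bolts

A_b = π·0.75²/4 = 0.4418 in².
Per-bolt allowable strength R_n/Ω = 68 × 0.4418 × 1 / 2 = 15.02 kips.
n ≥ 20.6 / 15.02 = 1.371 → use 2 bolts.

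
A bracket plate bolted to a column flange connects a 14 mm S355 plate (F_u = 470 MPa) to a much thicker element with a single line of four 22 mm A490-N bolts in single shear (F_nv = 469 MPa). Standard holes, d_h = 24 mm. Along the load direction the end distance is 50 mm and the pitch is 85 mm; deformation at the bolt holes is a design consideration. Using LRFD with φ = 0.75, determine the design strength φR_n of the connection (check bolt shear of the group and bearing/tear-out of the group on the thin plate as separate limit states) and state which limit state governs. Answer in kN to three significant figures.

535 kN (bolt shear governs)

Bolt shear: A_b = π·22²/4 = 380.1 mm²; R_n = 469 × 380.1 × 4 × 1 / 1000 = 713.1 kN → 0.75 × 713.1 = 535 kN.
Bearing (1.2 l_c t F_u ≤ 2.4 d t F_u): upper limit = 2.4·22·14·470 / 1000 = 347.4 kN.
  Edge l_c = 50 − 24/2 = 38 → r_n = 300 kN; interior l_c = 85 − 24 = 61 → r_n = 347.4 kN.
  R_n,bearing = 1·300 + 3·347.4 = 1342 kN → 0.75 × 1342 = 1010 kN.
Bolt shear governs: 535 kN.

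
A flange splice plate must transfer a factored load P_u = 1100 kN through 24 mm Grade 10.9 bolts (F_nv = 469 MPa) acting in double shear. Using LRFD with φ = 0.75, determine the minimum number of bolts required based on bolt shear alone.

A_b = π·24²/4 = 452.4 mm².
Per-bolt design strength φR_n = 0.75 × 469 × 452.4 × 2 / 1000 = 318.3 kN.
n ≥ 1100 / 318.3 = 3.456 → use 4 bolts.

4 bolts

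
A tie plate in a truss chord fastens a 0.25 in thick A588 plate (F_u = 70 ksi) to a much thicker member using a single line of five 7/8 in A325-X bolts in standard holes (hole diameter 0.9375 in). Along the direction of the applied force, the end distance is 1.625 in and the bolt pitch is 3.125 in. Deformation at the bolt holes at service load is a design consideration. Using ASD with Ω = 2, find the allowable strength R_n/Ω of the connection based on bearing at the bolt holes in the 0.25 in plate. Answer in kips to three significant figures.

Per bolt r_n = 1.2 l_c t F_u ≤ 2.4 d t F_u; upper limit = 2.4 × 0.875 × 0.25 × 70 = 36.75 kips.
Edge bolt: l_c = 1.625 − 0.9375/2 = 1.156 in → 1.2 × 1.156 × 0.25 × 70 = 24.28 → r_n = 24.28 kips.
Interior bolts: l_c = 3.125 − 0.9375 = 2.188 in → 1.2 × 2.188 × 0.25 × 70 = 45.94 → r_n = 36.75 kips.
R_n = 1 × 24.28 + 4 × 36.75 = 171.3 kips.
Allowable strength R_n/Ω = 171.3 / 2 = 85.6 kips.

85.6 kips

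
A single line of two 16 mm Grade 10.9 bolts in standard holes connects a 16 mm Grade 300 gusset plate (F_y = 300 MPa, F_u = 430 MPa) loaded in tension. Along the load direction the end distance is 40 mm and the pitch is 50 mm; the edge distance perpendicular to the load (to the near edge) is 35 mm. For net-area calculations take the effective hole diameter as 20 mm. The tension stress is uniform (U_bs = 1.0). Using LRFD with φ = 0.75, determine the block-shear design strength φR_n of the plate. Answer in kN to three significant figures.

315 kN

Shear plane L_v = 40 + 1·50 = 90 mm; A_gv = 90 × 16 = 1440 mm².
A_nv = (90 − 1.5·20) × 16 = 960 mm².
A_nt = (35 − 0.5·20) × 16 = 400 mm².
0.6 F_u A_nv = 247.7 kN; 0.6 F_y A_gv = 259.2 kN → shear rupture governs the shear term.
R_n = 247.7 + 1.0 × 430 × 400 / 1000 = 419.7 kN.
Design strength φR_n = 0.75 × 419.7 = 315 kN.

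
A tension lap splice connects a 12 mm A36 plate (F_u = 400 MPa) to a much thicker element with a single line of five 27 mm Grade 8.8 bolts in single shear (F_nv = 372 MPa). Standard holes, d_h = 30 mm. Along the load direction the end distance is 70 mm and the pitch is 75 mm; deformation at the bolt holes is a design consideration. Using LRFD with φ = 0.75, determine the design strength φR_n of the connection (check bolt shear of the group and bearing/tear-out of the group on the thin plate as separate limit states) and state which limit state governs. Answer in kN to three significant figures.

Bolt shear: A_b = π·27²/4 = 572.6 mm²; R_n = 372 × 572.6 × 5 × 1 / 1000 = 1065 kN → 0.75 × 1065 = 799 kN.
Bearing (1.2 l_c t F_u ≤ 2.4 d t F_u): upper limit = 2.4·27·12·400 / 1000 = 311 kN.
  Edge l_c = 70 − 30/2 = 55 → r_n = 311 kN; interior l_c = 75 − 30 = 45 → r_n = 259.2 kN.
  R_n,bearing = 1·311 + 4·259.2 = 1348 kN → 0.75 × 1348 = 1010 kN.
Bolt shear governs: 799 kN.

799 kN (bolt shear governs)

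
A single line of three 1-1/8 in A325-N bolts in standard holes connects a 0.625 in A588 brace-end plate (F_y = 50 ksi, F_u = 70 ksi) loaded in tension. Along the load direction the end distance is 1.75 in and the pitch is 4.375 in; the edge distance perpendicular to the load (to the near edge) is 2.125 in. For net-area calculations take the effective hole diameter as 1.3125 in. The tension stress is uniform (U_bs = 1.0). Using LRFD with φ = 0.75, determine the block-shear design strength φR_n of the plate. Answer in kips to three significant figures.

190 kips

Shear plane L_v = 1.75 + 2·4.375 = 10.5 in; A_gv = 10.5 × 0.625 = 6.562 in².
A_nv = (10.5 − 2.5·1.3125) × 0.625 = 4.512 in².
A_nt = (2.125 − 0.5·1.3125) × 0.625 = 0.918 in².
0.6 F_u A_nv = 189.5 kips; 0.6 F_y A_gv = 196.9 kips → shear rupture governs the shear term.
R_n = 189.5 + 1.0 × 70 × 0.918 = 253.8 kips.
Design strength φR_n = 0.75 × 253.8 = 190 kips.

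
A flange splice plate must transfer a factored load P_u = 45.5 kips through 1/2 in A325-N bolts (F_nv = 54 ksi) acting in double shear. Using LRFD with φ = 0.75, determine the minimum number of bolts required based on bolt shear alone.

3 bolts

A_b = π·0.5²/4 = 0.1963 in².
Per-bolt design strength φR_n = 0.75 × 54 × 0.1963 × 2 = 15.9 kips.
n ≥ 45.5 / 15.9 = 2.861 → use 3 bolts.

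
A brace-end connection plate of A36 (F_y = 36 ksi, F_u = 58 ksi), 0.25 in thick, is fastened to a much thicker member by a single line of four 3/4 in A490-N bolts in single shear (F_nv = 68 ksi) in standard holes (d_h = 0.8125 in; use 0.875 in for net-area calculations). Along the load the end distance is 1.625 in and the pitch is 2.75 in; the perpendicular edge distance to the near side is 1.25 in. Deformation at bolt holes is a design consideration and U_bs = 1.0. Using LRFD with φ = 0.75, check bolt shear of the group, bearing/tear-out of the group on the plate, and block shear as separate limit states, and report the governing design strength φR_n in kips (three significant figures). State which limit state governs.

Bolt shear: A_b = π·0.75²/4 = 0.4418 in²; R_n = 68 × 0.4418 × 4 × 1 = 120.2 kips → 0.75 × 120.2 = 90.1 kips.
Bearing: edge l_c = 1.219, r_n = 21.21 kips; interior l_c = 1.938, r_n = 26.1 kips; R_n = 21.21 + 3·26.1 = 99.51 kips → 74.6 kips.
Block shear: A_gv = 2.469, A_nv = 1.703, A_nt = 0.2031 in²; R_n = min(0.6F_uA_nv, 0.6F_yA_gv) + U_bs·F_u·A_nt = 65.11 kips → 48.8 kips.
Block shear governs: 48.8 kips.

48.8 kips (block shear governs)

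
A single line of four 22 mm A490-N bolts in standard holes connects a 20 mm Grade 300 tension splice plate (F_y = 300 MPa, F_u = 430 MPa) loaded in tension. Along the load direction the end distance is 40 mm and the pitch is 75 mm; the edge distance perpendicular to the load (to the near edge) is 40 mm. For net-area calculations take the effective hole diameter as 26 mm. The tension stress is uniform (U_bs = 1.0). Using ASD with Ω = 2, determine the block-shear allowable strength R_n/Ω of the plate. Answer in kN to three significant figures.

565 kN

Shear plane L_v = 40 + 3·75 = 265 mm; A_gv = 265 × 20 = 5300 mm².
A_nv = (265 − 3.5·26) × 20 = 3480 mm².
A_nt = (40 − 0.5·26) × 20 = 540 mm².
0.6 F_u A_nv = 897.8 kN; 0.6 F_y A_gv = 954 kN → shear rupture governs the shear term.
R_n = 897.8 + 1.0 × 430 × 540 / 1000 = 1130 kN.
Allowable strength R_n/Ω = 1130 / 2 = 565 kN.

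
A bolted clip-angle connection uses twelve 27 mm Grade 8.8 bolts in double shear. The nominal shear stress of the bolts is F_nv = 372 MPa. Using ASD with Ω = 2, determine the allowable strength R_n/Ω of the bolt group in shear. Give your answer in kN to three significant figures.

2560 kN

A_b = π × 27² / 4 = 572.6 mm².
R_n = F_nv · A_b · n · n_s = 372 × 572.6 × 12 × 2 / 1000 = 5112 kN.
Allowable strength R_n/Ω = 5112 / 2 = 2560 kN.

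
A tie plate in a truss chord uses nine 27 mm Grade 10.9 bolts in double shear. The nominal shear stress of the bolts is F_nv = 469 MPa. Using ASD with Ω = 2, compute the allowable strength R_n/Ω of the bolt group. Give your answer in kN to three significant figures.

2420 kN

A_b = π × 27² / 4 = 572.6 mm².
R_n = F_nv · A_b · n · n_s = 469 × 572.6 × 9 × 2 / 1000 = 4834 kN.
Allowable strength R_n/Ω = 4834 / 2 = 2420 kN.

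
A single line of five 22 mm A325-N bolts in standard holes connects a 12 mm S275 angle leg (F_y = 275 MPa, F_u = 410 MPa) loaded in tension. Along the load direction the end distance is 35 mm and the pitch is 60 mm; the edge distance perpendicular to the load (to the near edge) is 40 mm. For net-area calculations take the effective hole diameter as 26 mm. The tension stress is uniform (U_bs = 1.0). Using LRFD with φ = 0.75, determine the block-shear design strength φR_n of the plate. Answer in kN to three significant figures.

Shear plane L_v = 35 + 4·60 = 275 mm; A_gv = 275 × 12 = 3300 mm².
A_nv = (275 − 4.5·26) × 12 = 1896 mm².
A_nt = (40 − 0.5·26) × 12 = 324 mm².
0.6 F_u A_nv = 466.4 kN; 0.6 F_y A_gv = 544.5 kN → shear rupture governs the shear term.
R_n = 466.4 + 1.0 × 410 × 324 / 1000 = 599.3 kN.
Design strength φR_n = 0.75 × 599.3 = 449 kN.

449 kN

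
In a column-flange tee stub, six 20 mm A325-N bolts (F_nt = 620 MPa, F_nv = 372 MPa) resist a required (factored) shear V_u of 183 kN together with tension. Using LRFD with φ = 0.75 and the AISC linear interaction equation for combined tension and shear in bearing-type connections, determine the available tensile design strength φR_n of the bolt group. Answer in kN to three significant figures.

834 kN

A_b = π·20²/4 = 314.2 mm²; f_rv = 183 × 1000 / (6 × 314.2) = 97.08 MPa.
F'_nt = 1.3 F_nt − (F_nt / φF_nv) f_rv = 1.3·620 − (620/(0.75·372))·97.08 = 590.3 MPa, capped at F_nt → F'_nt = 590.3 MPa.
R_n = F'_nt · A_b · n = 590.3 × 314.2 × 6 / 1000 = 1113 kN.
Design strength φR_n = 0.75 × 1113 = 834 kN.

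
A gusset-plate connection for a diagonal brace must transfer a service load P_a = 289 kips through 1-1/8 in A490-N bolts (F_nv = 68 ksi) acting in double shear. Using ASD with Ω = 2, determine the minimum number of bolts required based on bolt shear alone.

A_b = π·1.125²/4 = 0.994 in².
Per-bolt allowable strength R_n/Ω = 68 × 0.994 × 2 / 2 = 67.59 kips.
n ≥ 289 / 67.59 = 4.276 → use 5 bolts.

5 bolts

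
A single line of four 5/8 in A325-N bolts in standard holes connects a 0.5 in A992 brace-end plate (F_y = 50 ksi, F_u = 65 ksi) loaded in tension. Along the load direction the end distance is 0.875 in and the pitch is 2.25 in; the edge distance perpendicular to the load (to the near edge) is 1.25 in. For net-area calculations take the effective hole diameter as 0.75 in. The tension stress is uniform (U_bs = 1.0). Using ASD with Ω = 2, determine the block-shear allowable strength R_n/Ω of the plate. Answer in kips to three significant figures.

Shear plane L_v = 0.875 + 3·2.25 = 7.625 in; A_gv = 7.625 × 0.5 = 3.812 in².
A_nv = (7.625 − 3.5·0.75) × 0.5 = 2.5 in².
A_nt = (1.25 − 0.5·0.75) × 0.5 = 0.4375 in².
0.6 F_u A_nv = 97.5 kips; 0.6 F_y A_gv = 114.4 kips → shear rupture governs the shear term.
R_n = 97.5 + 1.0 × 65 × 0.4375 = 125.9 kips.
Allowable strength R_n/Ω = 125.9 / 2 = 63 kips.

63 kips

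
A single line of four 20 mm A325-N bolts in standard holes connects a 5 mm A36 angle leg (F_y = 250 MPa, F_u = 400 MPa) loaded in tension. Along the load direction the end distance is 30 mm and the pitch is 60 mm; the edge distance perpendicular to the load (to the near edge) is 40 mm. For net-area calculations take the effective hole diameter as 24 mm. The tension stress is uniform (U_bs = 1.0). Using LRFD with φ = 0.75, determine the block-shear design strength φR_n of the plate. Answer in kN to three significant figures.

Shear plane L_v = 30 + 3·60 = 210 mm; A_gv = 210 × 5 = 1050 mm².
A_nv = (210 − 3.5·24) × 5 = 630 mm².
A_nt = (40 − 0.5·24) × 5 = 140 mm².
0.6 F_u A_nv = 151.2 kN; 0.6 F_y A_gv = 157.5 kN → shear rupture governs the shear term.
R_n = 151.2 + 1.0 × 400 × 140 / 1000 = 207.2 kN.
Design strength φR_n = 0.75 × 207.2 = 155 kN.

155 kN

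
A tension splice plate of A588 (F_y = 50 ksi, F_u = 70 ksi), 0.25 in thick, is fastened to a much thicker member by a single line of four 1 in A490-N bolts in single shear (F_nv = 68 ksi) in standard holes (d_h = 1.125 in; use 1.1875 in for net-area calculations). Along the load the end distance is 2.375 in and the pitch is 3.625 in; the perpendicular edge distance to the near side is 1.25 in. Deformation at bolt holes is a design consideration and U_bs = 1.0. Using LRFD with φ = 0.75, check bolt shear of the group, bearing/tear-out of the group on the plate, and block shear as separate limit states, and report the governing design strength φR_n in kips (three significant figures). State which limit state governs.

80.2 kips (block shear governs)

Bolt shear: A_b = π·1²/4 = 0.7854 in²; R_n = 68 × 0.7854 × 4 × 1 = 213.6 kips → 0.75 × 213.6 = 160 kips.
Bearing: edge l_c = 1.812, r_n = 38.06 kips; interior l_c = 2.5, r_n = 42 kips; R_n = 38.06 + 3·42 = 164.1 kips → 123 kips.
Block shear: A_gv = 3.312, A_nv = 2.273, A_nt = 0.1641 in²; R_n = min(0.6F_uA_nv, 0.6F_yA_gv) + U_bs·F_u·A_nt = 107 kips → 80.2 kips.
Block shear governs: 80.2 kips.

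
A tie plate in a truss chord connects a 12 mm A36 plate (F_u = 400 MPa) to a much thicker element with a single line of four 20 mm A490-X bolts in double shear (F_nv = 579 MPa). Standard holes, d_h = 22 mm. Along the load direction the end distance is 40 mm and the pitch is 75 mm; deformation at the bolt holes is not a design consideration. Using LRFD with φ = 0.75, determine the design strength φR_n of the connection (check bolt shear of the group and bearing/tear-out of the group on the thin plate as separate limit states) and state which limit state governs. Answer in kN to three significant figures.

Bolt shear: A_b = π·20²/4 = 314.2 mm²; R_n = 579 × 314.2 × 4 × 2 / 1000 = 1455 kN → 0.75 × 1455 = 1090 kN.
Bearing (1.5 l_c t F_u ≤ 3.0 d t F_u): upper limit = 3.0·20·12·400 / 1000 = 288 kN.
  Edge l_c = 40 − 22/2 = 29 → r_n = 208.8 kN; interior l_c = 75 − 22 = 53 → r_n = 288 kN.
  R_n,bearing = 1·208.8 + 3·288 = 1073 kN → 0.75 × 1073 = 805 kN.
Bearing governs: 805 kN.

805 kN (bearing governs)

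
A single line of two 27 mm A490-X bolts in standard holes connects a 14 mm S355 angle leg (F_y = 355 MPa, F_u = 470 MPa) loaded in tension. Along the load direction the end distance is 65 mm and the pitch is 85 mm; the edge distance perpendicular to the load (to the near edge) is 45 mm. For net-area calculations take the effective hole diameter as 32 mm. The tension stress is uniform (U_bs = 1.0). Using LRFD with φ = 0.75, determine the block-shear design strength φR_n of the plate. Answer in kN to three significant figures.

445 kN

Shear plane L_v = 65 + 1·85 = 150 mm; A_gv = 150 × 14 = 2100 mm².
A_nv = (150 − 1.5·32) × 14 = 1428 mm².
A_nt = (45 − 0.5·32) × 14 = 406 mm².
0.6 F_u A_nv = 402.7 kN; 0.6 F_y A_gv = 447.3 kN → shear rupture governs the shear term.
R_n = 402.7 + 1.0 × 470 × 406 / 1000 = 593.5 kN.
Design strength φR_n = 0.75 × 593.5 = 445 kN.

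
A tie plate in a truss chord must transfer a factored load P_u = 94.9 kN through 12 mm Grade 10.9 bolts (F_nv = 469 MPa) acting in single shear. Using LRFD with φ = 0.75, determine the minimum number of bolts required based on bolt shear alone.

A_b = π·12²/4 = 113.1 mm².
Per-bolt design strength φR_n = 0.75 × 469 × 113.1 × 1 / 1000 = 39.78 kN.
n ≥ 94.9 / 39.78 = 2.386 → use 3 bolts.

3 bolts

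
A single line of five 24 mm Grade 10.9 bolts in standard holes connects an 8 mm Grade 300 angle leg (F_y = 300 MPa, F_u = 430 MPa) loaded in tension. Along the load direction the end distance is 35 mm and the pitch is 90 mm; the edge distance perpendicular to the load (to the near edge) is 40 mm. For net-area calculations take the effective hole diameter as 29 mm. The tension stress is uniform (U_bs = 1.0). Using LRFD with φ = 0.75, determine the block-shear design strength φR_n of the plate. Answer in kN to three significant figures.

475 kN

Shear plane L_v = 35 + 4·90 = 395 mm; A_gv = 395 × 8 = 3160 mm².
A_nv = (395 − 4.5·29) × 8 = 2116 mm².
A_nt = (40 − 0.5·29) × 8 = 204 mm².
0.6 F_u A_nv = 545.9 kN; 0.6 F_y A_gv = 568.8 kN → shear rupture governs the shear term.
R_n = 545.9 + 1.0 × 430 × 204 / 1000 = 633.6 kN.
Design strength φR_n = 0.75 × 633.6 = 475 kN.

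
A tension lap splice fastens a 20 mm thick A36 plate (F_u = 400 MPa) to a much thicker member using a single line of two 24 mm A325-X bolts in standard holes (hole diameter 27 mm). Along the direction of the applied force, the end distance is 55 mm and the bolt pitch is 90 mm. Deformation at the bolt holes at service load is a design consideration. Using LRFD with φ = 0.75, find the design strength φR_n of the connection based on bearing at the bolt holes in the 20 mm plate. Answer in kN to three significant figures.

644 kN

Per bolt r_n = 1.2 l_c t F_u ≤ 2.4 d t F_u; upper limit = 2.4 × 24 × 20 × 400 / 1000 = 460.8 kN.
Edge bolt: l_c = 55 − 27/2 = 41.5 mm → 1.2 × 41.5 × 20 × 400 / 1000 = 398.4 → r_n = 398.4 kN.
Interior bolts: l_c = 90 − 27 = 63 mm → 1.2 × 63 × 20 × 400 / 1000 = 604.8 → r_n = 460.8 kN.
R_n = 1 × 398.4 + 1 × 460.8 = 859.2 kN.
Design strength φR_n = 0.75 × 859.2 = 644 kN.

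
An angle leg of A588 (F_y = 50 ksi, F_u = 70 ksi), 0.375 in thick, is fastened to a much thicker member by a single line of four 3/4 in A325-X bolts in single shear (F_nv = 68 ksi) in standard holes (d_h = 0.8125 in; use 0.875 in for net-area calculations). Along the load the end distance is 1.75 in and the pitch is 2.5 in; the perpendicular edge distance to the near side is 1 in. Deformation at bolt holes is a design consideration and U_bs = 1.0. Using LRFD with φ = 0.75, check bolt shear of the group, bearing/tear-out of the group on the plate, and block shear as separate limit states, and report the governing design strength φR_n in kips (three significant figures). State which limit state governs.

84.2 kips (block shear governs)

Bolt shear: A_b = π·0.75²/4 = 0.4418 in²; R_n = 68 × 0.4418 × 4 × 1 = 120.2 kips → 0.75 × 120.2 = 90.1 kips.
Bearing: edge l_c = 1.344, r_n = 42.33 kips; interior l_c = 1.688, r_n = 47.25 kips; R_n = 42.33 + 3·47.25 = 184.1 kips → 138 kips.
Block shear: A_gv = 3.469, A_nv = 2.32, A_nt = 0.2109 in²; R_n = min(0.6F_uA_nv, 0.6F_yA_gv) + U_bs·F_u·A_nt = 112.2 kips → 84.2 kips.
Block shear governs: 84.2 kips.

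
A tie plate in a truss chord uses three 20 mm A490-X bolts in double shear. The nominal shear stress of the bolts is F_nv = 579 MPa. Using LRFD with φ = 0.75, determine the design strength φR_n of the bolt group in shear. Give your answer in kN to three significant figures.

A_b = π × 20² / 4 = 314.2 mm².
R_n = F_nv · A_b · n · n_s = 579 × 314.2 × 3 × 2 / 1000 = 1091 kN.
Design strength φR_n = 0.75 × 1091 = 819 kN.

819 kN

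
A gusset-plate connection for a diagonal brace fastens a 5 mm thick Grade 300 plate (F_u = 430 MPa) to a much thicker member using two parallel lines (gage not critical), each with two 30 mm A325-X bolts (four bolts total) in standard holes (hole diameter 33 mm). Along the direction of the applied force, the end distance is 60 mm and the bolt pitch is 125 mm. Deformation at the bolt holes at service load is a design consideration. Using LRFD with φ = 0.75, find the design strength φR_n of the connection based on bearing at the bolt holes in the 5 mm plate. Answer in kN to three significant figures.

Per bolt r_n = 1.2 l_c t F_u ≤ 2.4 d t F_u; upper limit = 2.4 × 30 × 5 × 430 / 1000 = 154.8 kN.
Edge bolt: l_c = 60 − 33/2 = 43.5 mm → 1.2 × 43.5 × 5 × 430 / 1000 = 112.2 → r_n = 112.2 kN.
Interior bolts: l_c = 125 − 33 = 92 mm → 1.2 × 92 × 5 × 430 / 1000 = 237.4 → r_n = 154.8 kN.
R_n = 2 × 112.2 + 2 × 154.8 = 534.1 kN.
Design strength φR_n = 0.75 × 534.1 = 401 kN.

401 kN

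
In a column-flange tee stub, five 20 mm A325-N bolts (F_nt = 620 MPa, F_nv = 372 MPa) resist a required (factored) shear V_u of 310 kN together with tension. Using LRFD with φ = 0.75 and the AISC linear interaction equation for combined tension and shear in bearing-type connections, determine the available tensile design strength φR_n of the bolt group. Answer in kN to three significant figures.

433 kN

A_b = π·20²/4 = 314.2 mm²; f_rv = 310 × 1000 / (5 × 314.2) = 197.4 MPa.
F'_nt = 1.3 F_nt − (F_nt / φF_nv) f_rv = 1.3·620 − (620/(0.75·372))·197.4 = 367.4 MPa, capped at F_nt → F'_nt = 367.4 MPa.
R_n = F'_nt · A_b · n = 367.4 × 314.2 × 5 / 1000 = 577.2 kN.
Design strength φR_n = 0.75 × 577.2 = 433 kN.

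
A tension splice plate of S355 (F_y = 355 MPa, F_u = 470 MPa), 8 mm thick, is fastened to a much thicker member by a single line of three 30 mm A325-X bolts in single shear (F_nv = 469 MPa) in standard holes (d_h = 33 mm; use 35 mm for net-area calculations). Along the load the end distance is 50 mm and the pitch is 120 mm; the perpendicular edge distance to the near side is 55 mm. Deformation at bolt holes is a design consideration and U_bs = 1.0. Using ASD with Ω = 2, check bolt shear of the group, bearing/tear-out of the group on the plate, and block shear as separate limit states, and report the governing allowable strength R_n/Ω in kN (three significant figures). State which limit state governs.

Bolt shear: A_b = π·30²/4 = 706.9 mm²; R_n = 469 × 706.9 × 3 × 1 / 1000 = 994.5 kN → 994.5 / 2 = 497 kN.
Bearing: edge l_c = 33.5, r_n = 151.2 kN; interior l_c = 87, r_n = 270.7 kN; R_n = 151.2 + 2·270.7 = 692.6 kN → 346 kN.
Block shear: A_gv = 2320, A_nv = 1620, A_nt = 300 mm²; R_n = min(0.6F_uA_nv, 0.6F_yA_gv) + U_bs·F_u·A_nt = 597.8 kN → 299 kN.
Block shear governs: 299 kN.

299 kN (block shear governs)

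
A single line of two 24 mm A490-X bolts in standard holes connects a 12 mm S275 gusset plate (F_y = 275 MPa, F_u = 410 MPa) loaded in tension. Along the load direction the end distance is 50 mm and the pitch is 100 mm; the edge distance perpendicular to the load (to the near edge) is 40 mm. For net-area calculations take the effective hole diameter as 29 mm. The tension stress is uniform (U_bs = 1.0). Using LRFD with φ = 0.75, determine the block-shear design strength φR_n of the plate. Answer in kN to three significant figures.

317 kN

Shear plane L_v = 50 + 1·100 = 150 mm; A_gv = 150 × 12 = 1800 mm².
A_nv = (150 − 1.5·29) × 12 = 1278 mm².
A_nt = (40 − 0.5·29) × 12 = 306 mm².
0.6 F_u A_nv = 314.4 kN; 0.6 F_y A_gv = 297 kN → shear yielding governs the shear term.
R_n = 297 + 1.0 × 410 × 306 / 1000 = 422.5 kN.
Design strength φR_n = 0.75 × 422.5 = 317 kN.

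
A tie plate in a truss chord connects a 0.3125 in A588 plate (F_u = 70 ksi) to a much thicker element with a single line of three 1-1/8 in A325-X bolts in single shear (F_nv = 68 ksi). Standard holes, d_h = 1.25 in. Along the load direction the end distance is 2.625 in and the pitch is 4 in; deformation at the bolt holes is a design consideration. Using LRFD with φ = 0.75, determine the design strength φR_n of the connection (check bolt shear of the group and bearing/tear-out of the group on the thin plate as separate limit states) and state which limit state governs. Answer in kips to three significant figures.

128 kips (bearing governs)

Bolt shear: A_b = π·1.125²/4 = 0.994 in²; R_n = 68 × 0.994 × 3 × 1 = 202.8 kips → 0.75 × 202.8 = 152 kips.
Bearing (1.2 l_c t F_u ≤ 2.4 d t F_u): upper limit = 2.4·1.125·0.3125·70 = 59.06 kips.
  Edge l_c = 2.625 − 1.25/2 = 2 → r_n = 52.5 kips; interior l_c = 4 − 1.25 = 2.75 → r_n = 59.06 kips.
  R_n,bearing = 1·52.5 + 2·59.06 = 170.6 kips → 0.75 × 170.6 = 128 kips.
Bearing governs: 128 kips.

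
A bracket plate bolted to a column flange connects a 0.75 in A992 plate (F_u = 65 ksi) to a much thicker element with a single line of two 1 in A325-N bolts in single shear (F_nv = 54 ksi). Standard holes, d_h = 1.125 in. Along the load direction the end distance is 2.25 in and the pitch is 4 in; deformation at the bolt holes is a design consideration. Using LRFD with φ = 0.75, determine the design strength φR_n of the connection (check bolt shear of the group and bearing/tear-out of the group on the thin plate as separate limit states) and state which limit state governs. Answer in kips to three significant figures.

Bolt shear: A_b = π·1²/4 = 0.7854 in²; R_n = 54 × 0.7854 × 2 × 1 = 84.82 kips → 0.75 × 84.82 = 63.6 kips.
Bearing (1.2 l_c t F_u ≤ 2.4 d t F_u): upper limit = 2.4·1·0.75·65 = 117 kips.
  Edge l_c = 2.25 − 1.125/2 = 1.688 → r_n = 98.72 kips; interior l_c = 4 − 1.125 = 2.875 → r_n = 117 kips.
  R_n,bearing = 1·98.72 + 1·117 = 215.7 kips → 0.75 × 215.7 = 162 kips.
Bolt shear governs: 63.6 kips.

63.6 kips (bolt shear governs)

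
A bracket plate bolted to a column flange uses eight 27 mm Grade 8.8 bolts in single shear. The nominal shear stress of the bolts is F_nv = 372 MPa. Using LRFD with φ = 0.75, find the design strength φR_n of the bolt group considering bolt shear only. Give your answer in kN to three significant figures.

A_b = π × 27² / 4 = 572.6 mm².
R_n = F_nv · A_b · n · n_s = 372 × 572.6 × 8 × 1 / 1000 = 1704 kN.
Design strength φR_n = 0.75 × 1704 = 1280 kN.

1280 kN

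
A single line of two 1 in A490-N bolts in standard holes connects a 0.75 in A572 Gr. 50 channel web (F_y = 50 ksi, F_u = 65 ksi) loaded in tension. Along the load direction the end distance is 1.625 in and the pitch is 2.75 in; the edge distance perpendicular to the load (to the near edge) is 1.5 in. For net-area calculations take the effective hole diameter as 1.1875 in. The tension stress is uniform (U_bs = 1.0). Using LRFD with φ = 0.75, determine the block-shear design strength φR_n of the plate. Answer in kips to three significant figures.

Shear plane L_v = 1.625 + 1·2.75 = 4.375 in; A_gv = 4.375 × 0.75 = 3.281 in².
A_nv = (4.375 − 1.5·1.1875) × 0.75 = 1.945 in².
A_nt = (1.5 − 0.5·1.1875) × 0.75 = 0.6797 in².
0.6 F_u A_nv = 75.87 kips; 0.6 F_y A_gv = 98.44 kips → shear rupture governs the shear term.
R_n = 75.87 + 1.0 × 65 × 0.6797 = 120 kips.
Design strength φR_n = 0.75 × 120 = 90 kips.

90 kips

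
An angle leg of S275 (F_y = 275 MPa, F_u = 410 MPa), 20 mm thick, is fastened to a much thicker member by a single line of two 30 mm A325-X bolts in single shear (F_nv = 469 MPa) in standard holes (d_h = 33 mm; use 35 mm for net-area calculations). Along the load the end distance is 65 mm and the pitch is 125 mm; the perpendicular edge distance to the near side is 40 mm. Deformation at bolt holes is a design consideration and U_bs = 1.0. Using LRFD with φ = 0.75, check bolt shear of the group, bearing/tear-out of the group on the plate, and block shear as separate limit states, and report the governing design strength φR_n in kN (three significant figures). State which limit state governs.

497 kN (bolt shear governs)

Bolt shear: A_b = π·30²/4 = 706.9 mm²; R_n = 469 × 706.9 × 2 × 1 / 1000 = 663 kN → 0.75 × 663 = 497 kN.
Bearing: edge l_c = 48.5, r_n = 477.2 kN; interior l_c = 92, r_n = 590.4 kN; R_n = 477.2 + 1·590.4 = 1068 kN → 801 kN.
Block shear: A_gv = 3800, A_nv = 2750, A_nt = 450 mm²; R_n = min(0.6F_uA_nv, 0.6F_yA_gv) + U_bs·F_u·A_nt = 811.5 kN → 609 kN.
Bolt shear governs: 497 kN.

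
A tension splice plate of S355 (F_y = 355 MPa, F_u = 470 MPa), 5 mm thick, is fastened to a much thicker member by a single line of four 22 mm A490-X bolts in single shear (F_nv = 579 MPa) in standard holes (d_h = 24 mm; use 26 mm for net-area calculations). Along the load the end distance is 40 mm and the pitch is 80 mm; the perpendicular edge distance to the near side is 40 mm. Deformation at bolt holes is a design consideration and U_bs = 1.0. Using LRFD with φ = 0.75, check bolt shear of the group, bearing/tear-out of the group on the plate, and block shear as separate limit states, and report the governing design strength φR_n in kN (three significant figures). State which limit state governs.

Bolt shear: A_b = π·22²/4 = 380.1 mm²; R_n = 579 × 380.1 × 4 × 1 / 1000 = 880.4 kN → 0.75 × 880.4 = 660 kN.
Bearing: edge l_c = 28, r_n = 78.96 kN; interior l_c = 56, r_n = 124.1 kN; R_n = 78.96 + 3·124.1 = 451.2 kN → 338 kN.
Block shear: A_gv = 1400, A_nv = 945, A_nt = 135 mm²; R_n = min(0.6F_uA_nv, 0.6F_yA_gv) + U_bs·F_u·A_nt = 329.9 kN → 247 kN.
Block shear governs: 247 kN.

247 kN (block shear governs)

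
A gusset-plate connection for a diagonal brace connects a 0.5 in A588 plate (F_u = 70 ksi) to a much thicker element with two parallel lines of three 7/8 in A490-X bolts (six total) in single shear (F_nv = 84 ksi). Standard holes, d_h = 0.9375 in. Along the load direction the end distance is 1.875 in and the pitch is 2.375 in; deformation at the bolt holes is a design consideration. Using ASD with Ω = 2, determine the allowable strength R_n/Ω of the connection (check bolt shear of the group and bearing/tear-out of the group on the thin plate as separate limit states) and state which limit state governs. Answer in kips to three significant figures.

Bolt shear: A_b = π·0.875²/4 = 0.6013 in²; R_n = 84 × 0.6013 × 6 × 1 = 303.1 kips → 303.1 / 2 = 152 kips.
Bearing (1.2 l_c t F_u ≤ 2.4 d t F_u): upper limit = 2.4·0.875·0.5·70 = 73.5 kips.
  Edge l_c = 1.875 − 0.9375/2 = 1.406 → r_n = 59.06 kips; interior l_c = 2.375 − 0.9375 = 1.438 → r_n = 60.37 kips.
  R_n,bearing = 2·59.06 + 4·60.37 = 359.6 kips → 359.6 / 2 = 180 kips.
Bolt shear governs: 152 kips.

152 kips (bolt shear governs)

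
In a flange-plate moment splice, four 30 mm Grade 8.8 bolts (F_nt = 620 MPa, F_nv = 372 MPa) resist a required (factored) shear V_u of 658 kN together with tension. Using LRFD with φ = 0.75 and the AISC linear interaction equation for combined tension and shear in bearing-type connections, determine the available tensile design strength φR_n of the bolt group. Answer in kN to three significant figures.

613 kN

A_b = π·30²/4 = 706.9 mm²; f_rv = 658 × 1000 / (4 × 706.9) = 232.7 MPa.
F'_nt = 1.3 F_nt − (F_nt / φF_nv) f_rv = 1.3·620 − (620/(0.75·372))·232.7 = 288.8 MPa, capped at F_nt → F'_nt = 288.8 MPa.
R_n = F'_nt · A_b · n = 288.8 × 706.9 × 4 / 1000 = 816.7 kN.
Design strength φR_n = 0.75 × 816.7 = 613 kN.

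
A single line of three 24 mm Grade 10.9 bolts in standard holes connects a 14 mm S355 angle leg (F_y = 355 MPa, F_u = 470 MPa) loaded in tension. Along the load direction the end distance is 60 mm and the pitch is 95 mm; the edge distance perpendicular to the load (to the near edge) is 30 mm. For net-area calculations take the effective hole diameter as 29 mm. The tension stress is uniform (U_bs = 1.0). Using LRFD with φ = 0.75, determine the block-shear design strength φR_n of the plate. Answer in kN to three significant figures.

602 kN

Shear plane L_v = 60 + 2·95 = 250 mm; A_gv = 250 × 14 = 3500 mm².
A_nv = (250 − 2.5·29) × 14 = 2485 mm².
A_nt = (30 − 0.5·29) × 14 = 217 mm².
0.6 F_u A_nv = 700.8 kN; 0.6 F_y A_gv = 745.5 kN → shear rupture governs the shear term.
R_n = 700.8 + 1.0 × 470 × 217 / 1000 = 802.8 kN.
Design strength φR_n = 0.75 × 802.8 = 602 kN.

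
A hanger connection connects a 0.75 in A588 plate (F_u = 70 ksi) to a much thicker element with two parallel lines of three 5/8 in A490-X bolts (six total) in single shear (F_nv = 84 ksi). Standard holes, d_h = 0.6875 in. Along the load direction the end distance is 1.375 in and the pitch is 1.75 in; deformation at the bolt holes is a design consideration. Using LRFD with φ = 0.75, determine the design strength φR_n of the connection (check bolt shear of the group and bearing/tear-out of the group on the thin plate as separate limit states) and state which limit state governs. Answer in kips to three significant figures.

Bolt shear: A_b = π·0.625²/4 = 0.3068 in²; R_n = 84 × 0.3068 × 6 × 1 = 154.6 kips → 0.75 × 154.6 = 116 kips.
Bearing (1.2 l_c t F_u ≤ 2.4 d t F_u): upper limit = 2.4·0.625·0.75·70 = 78.75 kips.
  Edge l_c = 1.375 − 0.6875/2 = 1.031 → r_n = 64.97 kips; interior l_c = 1.75 − 0.6875 = 1.062 → r_n = 66.94 kips.
  R_n,bearing = 2·64.97 + 4·66.94 = 397.7 kips → 0.75 × 397.7 = 298 kips.
Bolt shear governs: 116 kips.

116 kips (bolt shear governs)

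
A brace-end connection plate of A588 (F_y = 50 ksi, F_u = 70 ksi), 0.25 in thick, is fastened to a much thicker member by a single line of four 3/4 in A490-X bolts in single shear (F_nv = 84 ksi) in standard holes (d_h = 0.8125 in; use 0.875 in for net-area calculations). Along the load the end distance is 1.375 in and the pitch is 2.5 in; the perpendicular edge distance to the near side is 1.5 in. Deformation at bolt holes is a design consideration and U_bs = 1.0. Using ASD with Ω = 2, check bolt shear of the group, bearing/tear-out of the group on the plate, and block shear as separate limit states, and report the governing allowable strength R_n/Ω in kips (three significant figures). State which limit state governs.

Bolt shear: A_b = π·0.75²/4 = 0.4418 in²; R_n = 84 × 0.4418 × 4 × 1 = 148.4 kips → 148.4 / 2 = 74.2 kips.
Bearing: edge l_c = 0.9688, r_n = 20.34 kips; interior l_c = 1.688, r_n = 31.5 kips; R_n = 20.34 + 3·31.5 = 114.8 kips → 57.4 kips.
Block shear: A_gv = 2.219, A_nv = 1.453, A_nt = 0.2656 in²; R_n = min(0.6F_uA_nv, 0.6F_yA_gv) + U_bs·F_u·A_nt = 79.62 kips → 39.8 kips.
Block shear governs: 39.8 kips.

39.8 kips (block shear governs)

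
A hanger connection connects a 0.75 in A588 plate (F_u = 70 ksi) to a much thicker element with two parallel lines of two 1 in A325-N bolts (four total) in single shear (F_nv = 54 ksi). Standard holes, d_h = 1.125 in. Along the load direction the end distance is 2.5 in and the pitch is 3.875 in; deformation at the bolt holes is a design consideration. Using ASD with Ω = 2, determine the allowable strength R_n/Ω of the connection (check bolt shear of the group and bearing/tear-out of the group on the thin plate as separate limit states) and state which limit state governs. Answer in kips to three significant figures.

Bolt shear: A_b = π·1²/4 = 0.7854 in²; R_n = 54 × 0.7854 × 4 × 1 = 169.6 kips → 169.6 / 2 = 84.8 kips.
Bearing (1.2 l_c t F_u ≤ 2.4 d t F_u): upper limit = 2.4·1·0.75·70 = 126 kips.
  Edge l_c = 2.5 − 1.125/2 = 1.938 → r_n = 122.1 kips; interior l_c = 3.875 − 1.125 = 2.75 → r_n = 126 kips.
  R_n,bearing = 2·122.1 + 2·126 = 496.1 kips → 496.1 / 2 = 248 kips.
Bolt shear governs: 84.8 kips.

84.8 kips (bolt shear governs)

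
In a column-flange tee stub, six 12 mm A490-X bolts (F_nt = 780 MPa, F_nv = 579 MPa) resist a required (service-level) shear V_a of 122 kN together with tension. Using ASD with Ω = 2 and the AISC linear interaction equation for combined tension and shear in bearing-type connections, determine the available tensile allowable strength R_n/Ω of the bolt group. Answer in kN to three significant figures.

180 kN

A_b = π·12²/4 = 113.1 mm²; f_rv = 122 × 1000 / (6 × 113.1) = 179.8 MPa.
F'_nt = 1.3 F_nt − (Ω F_nt / F_nv) f_rv = 1.3·780 − (2·780/579)·179.8 = 529.6 MPa, capped at F_nt → F'_nt = 529.6 MPa.
R_n = F'_nt · A_b · n = 529.6 × 113.1 × 6 / 1000 = 359.4 kN.
Allowable strength R_n/Ω = 359.4 / 2 = 180 kN.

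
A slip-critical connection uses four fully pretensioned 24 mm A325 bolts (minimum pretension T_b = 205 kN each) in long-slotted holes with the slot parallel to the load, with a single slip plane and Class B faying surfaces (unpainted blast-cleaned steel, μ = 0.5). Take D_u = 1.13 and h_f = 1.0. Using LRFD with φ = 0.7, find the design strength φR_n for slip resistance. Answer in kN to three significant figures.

324 kN

R_n = μ · D_u · h_f · T_b · n_s · n_b = 0.5 × 1.13 × 1.0 × 205 × 1 × 4 = 463.3 kN.
Design strength φR_n = 0.7 × 463.3 = 324 kN.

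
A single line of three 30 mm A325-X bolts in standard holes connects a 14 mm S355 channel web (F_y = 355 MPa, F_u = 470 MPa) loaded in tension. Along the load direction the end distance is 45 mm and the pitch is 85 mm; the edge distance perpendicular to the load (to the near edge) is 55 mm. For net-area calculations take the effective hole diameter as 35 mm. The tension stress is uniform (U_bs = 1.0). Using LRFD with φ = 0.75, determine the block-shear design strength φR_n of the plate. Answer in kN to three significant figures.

563 kN

Shear plane L_v = 45 + 2·85 = 215 mm; A_gv = 215 × 14 = 3010 mm².
A_nv = (215 − 2.5·35) × 14 = 1785 mm².
A_nt = (55 − 0.5·35) × 14 = 525 mm².
0.6 F_u A_nv = 503.4 kN; 0.6 F_y A_gv = 641.1 kN → shear rupture governs the shear term.
R_n = 503.4 + 1.0 × 470 × 525 / 1000 = 750.1 kN.
Design strength φR_n = 0.75 × 750.1 = 563 kN.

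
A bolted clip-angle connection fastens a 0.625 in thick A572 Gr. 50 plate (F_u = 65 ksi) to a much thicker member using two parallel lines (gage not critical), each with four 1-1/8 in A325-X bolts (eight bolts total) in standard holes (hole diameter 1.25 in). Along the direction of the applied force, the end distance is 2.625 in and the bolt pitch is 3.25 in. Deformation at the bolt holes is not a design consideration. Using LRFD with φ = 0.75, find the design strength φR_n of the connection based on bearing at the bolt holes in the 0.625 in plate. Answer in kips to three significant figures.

731 kips

Per bolt r_n = 1.5 l_c t F_u ≤ 3.0 d t F_u; upper limit = 3.0 × 1.125 × 0.625 × 65 = 137.1 kips.
Edge bolt: l_c = 2.625 − 1.25/2 = 2 in → 1.5 × 2 × 0.625 × 65 = 121.9 → r_n = 121.9 kips.
Interior bolts: l_c = 3.25 − 1.25 = 2 in → 1.5 × 2 × 0.625 × 65 = 121.9 → r_n = 121.9 kips.
R_n = 2 × 121.9 + 6 × 121.9 = 975 kips.
Design strength φR_n = 0.75 × 975 = 731 kips.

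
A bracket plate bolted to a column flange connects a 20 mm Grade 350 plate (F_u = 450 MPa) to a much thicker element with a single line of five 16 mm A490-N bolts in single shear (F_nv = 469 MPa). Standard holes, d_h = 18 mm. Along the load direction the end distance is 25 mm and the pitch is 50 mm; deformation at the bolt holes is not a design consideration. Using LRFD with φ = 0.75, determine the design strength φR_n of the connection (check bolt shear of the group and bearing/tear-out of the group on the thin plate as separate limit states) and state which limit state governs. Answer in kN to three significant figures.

Bolt shear: A_b = π·16²/4 = 201.1 mm²; R_n = 469 × 201.1 × 5 × 1 / 1000 = 471.5 kN → 0.75 × 471.5 = 354 kN.
Bearing (1.5 l_c t F_u ≤ 3.0 d t F_u): upper limit = 3.0·16·20·450 / 1000 = 432 kN.
  Edge l_c = 25 − 18/2 = 16 → r_n = 216 kN; interior l_c = 50 − 18 = 32 → r_n = 432 kN.
  R_n,bearing = 1·216 + 4·432 = 1944 kN → 0.75 × 1944 = 1460 kN.
Bolt shear governs: 354 kN.

354 kN (bolt shear governs)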